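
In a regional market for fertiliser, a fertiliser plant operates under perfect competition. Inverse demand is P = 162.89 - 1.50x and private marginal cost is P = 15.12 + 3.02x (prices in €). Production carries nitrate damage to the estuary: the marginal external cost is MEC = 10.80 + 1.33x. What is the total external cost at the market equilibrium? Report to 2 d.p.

€1063.83

Market equilibrium (private): 15.12 + 3.02x = 162.89 - 1.50x → x_m = 32.6925.
Total external cost = ∫₀^{x_m} (10.80 + 1.33x) dx = 10.80×32.6925 + ½×1.33×32.6925² = 1063.8307.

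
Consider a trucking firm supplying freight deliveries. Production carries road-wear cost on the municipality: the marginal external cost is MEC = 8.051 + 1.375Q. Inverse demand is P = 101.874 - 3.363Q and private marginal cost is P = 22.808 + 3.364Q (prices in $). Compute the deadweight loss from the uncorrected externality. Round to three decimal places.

DWL = $36.178

Market equilibrium (private): 22.808 + 3.364Q = 101.874 - 3.363Q → Q_m = 11.7535.
Social marginal cost = private MC + MEC = 30.859 + 4.739Q.
Set SMC = demand: 30.859 + 4.739Q = 101.874 - 3.363Q → Q* = 8.7651.
The loss is the area between SMC and demand from Q* to Q_m; with linear curves that's a triangle of height MEC(Q_m).
DWL = ½ × 2.9884 × 24.2121 = 36.1777.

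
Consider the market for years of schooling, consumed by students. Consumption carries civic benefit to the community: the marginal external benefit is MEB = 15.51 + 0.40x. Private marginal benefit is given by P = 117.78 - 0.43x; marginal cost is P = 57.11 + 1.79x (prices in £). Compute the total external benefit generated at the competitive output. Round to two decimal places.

Market equilibrium (private): 57.11 + 1.79x = 117.78 - 0.43x → x_m = 27.3288.
Total external benefit = ∫₀^{x_m} (15.51 + 0.40x) dx = 15.51×27.3288 + ½×0.40×27.3288² = 573.2423.

£573.24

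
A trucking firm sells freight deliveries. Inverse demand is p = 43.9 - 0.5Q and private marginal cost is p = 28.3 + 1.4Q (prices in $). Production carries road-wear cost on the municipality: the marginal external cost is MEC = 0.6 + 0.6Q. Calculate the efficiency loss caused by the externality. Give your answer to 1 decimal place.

Market equilibrium (private): 28.3 + 1.4Q = 43.9 - 0.5Q → Q_m = 8.2105.
Social marginal cost = private MC + MEC = 28.9 + 2.0Q.
Set SMC = demand: 28.9 + 2.0Q = 43.9 - 0.5Q → Q* = 6.0000.
Height of the DWL triangle at Q_m is SMC(Q_m) − demand(Q_m) = MEC(Q_m) = 5.5263.
DWL = ½ × 2.2105 × 5.5263 = 6.1079.

DWL = $6.1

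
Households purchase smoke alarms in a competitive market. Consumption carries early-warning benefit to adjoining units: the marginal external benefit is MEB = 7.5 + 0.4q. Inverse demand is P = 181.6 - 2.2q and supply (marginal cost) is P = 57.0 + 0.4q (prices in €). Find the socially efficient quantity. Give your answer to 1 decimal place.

Social marginal benefit = demand + MEB = 189.1 - 1.8q.
Set SMB = MC: 189.1 - 1.8q = 57.0 + 0.4q → q* = 60.0455.

q* = 60.0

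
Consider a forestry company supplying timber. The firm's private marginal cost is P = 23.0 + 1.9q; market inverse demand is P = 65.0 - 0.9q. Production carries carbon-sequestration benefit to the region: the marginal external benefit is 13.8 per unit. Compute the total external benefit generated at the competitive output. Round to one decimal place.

207.0

Market equilibrium (private): 23.0 + 1.9q = 65.0 - 0.9q → q_m = 15.0000.
Total external benefit = MEB × q_m = 13.8 × 15.0000 = 207.0000.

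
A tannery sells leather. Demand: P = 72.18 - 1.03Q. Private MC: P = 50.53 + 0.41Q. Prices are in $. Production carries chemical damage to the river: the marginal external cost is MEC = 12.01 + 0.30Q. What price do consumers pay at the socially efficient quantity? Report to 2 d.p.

P = $66.47

Social marginal cost = private MC + MEC = 62.54 + 0.71Q.
Set SMC = demand: 62.54 + 0.71Q = 72.18 - 1.03Q → Q* = 5.5402.
Consumer price on the demand curve at Q*: 72.18 − 1.03×5.5402 = 66.4736.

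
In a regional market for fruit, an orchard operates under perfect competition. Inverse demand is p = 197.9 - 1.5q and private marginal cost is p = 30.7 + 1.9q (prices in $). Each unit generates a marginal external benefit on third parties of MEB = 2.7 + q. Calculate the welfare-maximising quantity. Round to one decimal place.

q* = 70.8

Social marginal cost = private MC − MEB = 28.0 + 0.9q.
Set SMC = demand: 28.0 + 0.9q = 197.9 - 1.5q → q* = 70.7917.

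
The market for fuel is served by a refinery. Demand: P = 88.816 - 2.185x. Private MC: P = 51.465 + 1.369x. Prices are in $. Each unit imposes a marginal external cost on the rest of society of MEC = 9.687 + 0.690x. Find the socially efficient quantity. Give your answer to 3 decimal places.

Social marginal cost = private MC + MEC = 61.152 + 2.059x.
Set SMC = demand: 61.152 + 2.059x = 88.816 - 2.185x → x* = 6.5184.

x* = 6.518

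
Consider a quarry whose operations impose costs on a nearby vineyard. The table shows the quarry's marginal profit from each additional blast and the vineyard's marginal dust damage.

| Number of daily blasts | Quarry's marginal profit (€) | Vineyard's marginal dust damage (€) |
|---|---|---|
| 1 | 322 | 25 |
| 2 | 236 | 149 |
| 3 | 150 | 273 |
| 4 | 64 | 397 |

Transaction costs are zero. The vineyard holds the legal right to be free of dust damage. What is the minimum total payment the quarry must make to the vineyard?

€174

Efficient level: marginal profit ≥ marginal dust damage through level 2, so k* = 2.
With the vineyard holding the right, the quarry must at least compensate total damage at k*: 25 + 149 = 174.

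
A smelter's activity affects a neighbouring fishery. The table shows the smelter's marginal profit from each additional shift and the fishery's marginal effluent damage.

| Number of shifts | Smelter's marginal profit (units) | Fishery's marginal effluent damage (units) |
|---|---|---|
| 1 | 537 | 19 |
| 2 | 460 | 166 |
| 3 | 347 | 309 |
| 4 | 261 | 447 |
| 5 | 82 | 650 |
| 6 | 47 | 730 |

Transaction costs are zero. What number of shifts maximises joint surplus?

Bargaining reaches the level where marginal profit last exceeds marginal effluent damage.
That holds through level 3 (347 ≥ 309) but not at 4 (261 < 447).

3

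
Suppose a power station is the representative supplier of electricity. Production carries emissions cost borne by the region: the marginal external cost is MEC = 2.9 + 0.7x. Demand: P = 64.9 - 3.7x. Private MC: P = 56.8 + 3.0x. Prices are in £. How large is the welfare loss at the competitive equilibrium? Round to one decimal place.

DWL = £0.9

Market equilibrium (private): 56.8 + 3.0x = 64.9 - 3.7x → x_m = 1.2090.
Social marginal cost = private MC + MEC = 59.7 + 3.7x.
Set SMC = demand: 59.7 + 3.7x = 64.9 - 3.7x → x* = 0.7027.
Between x* and x_m the wedge SMC − demand runs linearly from 0 to MEC(x_m), so the loss is a triangle.
DWL = ½ × 0.5063 × 3.7463 = 0.9484.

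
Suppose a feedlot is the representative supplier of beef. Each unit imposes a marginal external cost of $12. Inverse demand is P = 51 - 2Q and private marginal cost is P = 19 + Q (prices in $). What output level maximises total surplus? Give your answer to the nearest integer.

Q* = 7

Social marginal cost = private MC + MEC = 31 + Q.
Set SMC = demand: 31 + Q = 51 - 2Q → Q* = 6.6667.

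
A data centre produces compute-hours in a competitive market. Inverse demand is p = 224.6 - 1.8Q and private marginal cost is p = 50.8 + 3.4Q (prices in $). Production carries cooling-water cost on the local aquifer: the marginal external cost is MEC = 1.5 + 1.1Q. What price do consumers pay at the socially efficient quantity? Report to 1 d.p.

P = $175.4

Social marginal cost = private MC + MEC = 52.3 + 4.5Q.
Set SMC = demand: 52.3 + 4.5Q = 224.6 - 1.8Q → Q* = 27.3492.
Consumer price on the demand curve at Q*: 224.6 − 1.8×27.3492 = 175.3714.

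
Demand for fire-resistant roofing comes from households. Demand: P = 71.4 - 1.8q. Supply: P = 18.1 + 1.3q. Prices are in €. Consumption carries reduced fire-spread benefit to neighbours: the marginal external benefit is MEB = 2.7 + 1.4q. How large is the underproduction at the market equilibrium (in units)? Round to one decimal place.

15.7 units

Market equilibrium (private): 18.1 + 1.3q = 71.4 - 1.8q → q_m = 17.1935.
Social marginal benefit = demand + MEB = 74.1 - 0.4q.
Set SMB = MC: 74.1 - 0.4q = 18.1 + 1.3q → q* = 32.9412.
Gap = |17.1935 − 32.9412| = 15.7477.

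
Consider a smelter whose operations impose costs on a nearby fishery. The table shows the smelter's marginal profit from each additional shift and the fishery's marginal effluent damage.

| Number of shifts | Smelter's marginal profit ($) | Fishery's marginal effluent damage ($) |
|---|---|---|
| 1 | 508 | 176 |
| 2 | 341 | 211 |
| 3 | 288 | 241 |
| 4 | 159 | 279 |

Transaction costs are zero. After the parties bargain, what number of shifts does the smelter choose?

Bargaining reaches the level where marginal profit last exceeds marginal effluent damage.
That holds through level 3 (288 ≥ 241) but not at 4 (159 < 279).

3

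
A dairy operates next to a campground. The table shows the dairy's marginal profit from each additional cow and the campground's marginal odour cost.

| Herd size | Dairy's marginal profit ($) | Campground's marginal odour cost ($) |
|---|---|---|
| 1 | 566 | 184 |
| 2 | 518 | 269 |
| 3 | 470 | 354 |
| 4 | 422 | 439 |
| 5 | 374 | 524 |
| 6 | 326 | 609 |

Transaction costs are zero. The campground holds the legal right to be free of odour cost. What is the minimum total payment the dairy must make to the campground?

Efficient level: marginal profit ≥ marginal odour cost through level 3, so k* = 3.
With the campground holding the right, the dairy must at least compensate total damage at k*: 184 + 269 + 354 = 807.

$807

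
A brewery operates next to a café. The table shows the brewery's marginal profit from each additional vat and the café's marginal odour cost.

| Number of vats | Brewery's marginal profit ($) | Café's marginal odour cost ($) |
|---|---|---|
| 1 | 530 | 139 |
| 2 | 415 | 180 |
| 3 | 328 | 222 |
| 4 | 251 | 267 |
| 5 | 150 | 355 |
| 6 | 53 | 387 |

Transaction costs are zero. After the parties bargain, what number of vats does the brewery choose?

Bargaining reaches the level where marginal profit last exceeds marginal odour cost.
That holds through level 3 (328 ≥ 222) but not at 4 (251 < 267).

3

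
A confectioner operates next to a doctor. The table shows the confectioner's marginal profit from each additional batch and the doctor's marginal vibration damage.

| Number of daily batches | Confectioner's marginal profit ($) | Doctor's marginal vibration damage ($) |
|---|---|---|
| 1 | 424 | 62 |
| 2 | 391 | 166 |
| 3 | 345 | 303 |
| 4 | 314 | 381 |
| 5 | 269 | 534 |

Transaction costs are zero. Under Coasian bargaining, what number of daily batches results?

3

Bargaining reaches the level where marginal profit last exceeds marginal vibration damage.
That holds through level 3 (345 ≥ 303) but not at 4 (314 < 381).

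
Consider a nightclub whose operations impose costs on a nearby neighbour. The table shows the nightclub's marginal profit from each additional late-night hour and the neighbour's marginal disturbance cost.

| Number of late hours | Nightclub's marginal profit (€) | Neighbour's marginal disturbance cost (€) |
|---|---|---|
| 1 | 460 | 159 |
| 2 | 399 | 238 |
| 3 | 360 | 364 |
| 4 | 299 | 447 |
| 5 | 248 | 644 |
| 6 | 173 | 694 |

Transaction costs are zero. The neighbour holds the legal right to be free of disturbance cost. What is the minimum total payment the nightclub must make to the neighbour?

€397

Efficient level: marginal profit ≥ marginal disturbance cost through level 2, so k* = 2.
With the neighbour holding the right, the nightclub must at least compensate total damage at k*: 159 + 238 = 397.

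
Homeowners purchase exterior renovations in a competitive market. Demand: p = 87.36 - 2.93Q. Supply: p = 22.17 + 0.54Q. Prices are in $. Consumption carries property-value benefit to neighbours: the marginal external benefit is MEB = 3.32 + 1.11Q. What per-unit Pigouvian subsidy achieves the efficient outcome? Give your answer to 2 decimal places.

Social marginal benefit = demand + MEB = 90.68 - 1.82Q.
Set SMB = MC: 90.68 - 1.82Q = 22.17 + 0.54Q → Q* = 29.0297.
The Pigouvian subsidy equals MEB at Q*: 3.32 + 1.11×29.0297 = 35.5430.

subsidy = $35.54 per unit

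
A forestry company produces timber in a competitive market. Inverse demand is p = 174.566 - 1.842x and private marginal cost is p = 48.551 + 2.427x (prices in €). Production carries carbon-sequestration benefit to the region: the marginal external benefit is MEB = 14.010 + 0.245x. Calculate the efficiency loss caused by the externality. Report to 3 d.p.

Market equilibrium (private): 48.551 + 2.427x = 174.566 - 1.842x → x_m = 29.5186.
Social marginal cost = private MC − MEB = 34.541 + 2.182x.
Set SMC = demand: 34.541 + 2.182x = 174.566 - 1.842x → x* = 34.7975.
Height of the DWL triangle at x_m is demand(x_m) − SMC(x_m) = MEB(x_m) = 21.2421.
DWL = ½ × 5.2789 × 21.2421 = 56.0675.

DWL = €56.067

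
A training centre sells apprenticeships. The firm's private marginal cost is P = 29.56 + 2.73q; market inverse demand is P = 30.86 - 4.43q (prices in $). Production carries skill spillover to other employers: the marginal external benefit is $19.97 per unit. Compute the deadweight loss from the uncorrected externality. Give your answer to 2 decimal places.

Market equilibrium (private): 29.56 + 2.73q = 30.86 - 4.43q → q_m = 0.1816.
Social marginal cost = private MC − MEB = 9.59 + 2.73q.
Set SMC = demand: 9.59 + 2.73q = 30.86 - 4.43q → q* = 2.9707.
Height of the DWL triangle at q_m is demand(q_m) − SMC(q_m) = MEB(q_m) = 19.9700.
DWL = ½ × 2.7891 × 19.9700 = 27.8492.

DWL = $27.85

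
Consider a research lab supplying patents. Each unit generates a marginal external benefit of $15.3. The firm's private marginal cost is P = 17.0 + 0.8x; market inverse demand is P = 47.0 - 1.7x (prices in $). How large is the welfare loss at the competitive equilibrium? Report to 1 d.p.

DWL = $46.8

Market equilibrium (private): 17.0 + 0.8x = 47.0 - 1.7x → x_m = 12.0000.
Social marginal cost = private MC − MEB = 1.7 + 0.8x.
Set SMC = demand: 1.7 + 0.8x = 47.0 - 1.7x → x* = 18.1200.
The loss is the area between SMC and demand from x* to x_m; with linear curves that's a triangle of height MEB(x_m).
DWL = ½ × 6.1200 × 15.3000 = 46.8180.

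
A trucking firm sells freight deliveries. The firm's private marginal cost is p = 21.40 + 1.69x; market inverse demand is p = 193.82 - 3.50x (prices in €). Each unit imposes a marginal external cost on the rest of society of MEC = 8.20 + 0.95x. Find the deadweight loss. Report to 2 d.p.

Market equilibrium (private): 21.40 + 1.69x = 193.82 - 3.50x → x_m = 33.2216.
Social marginal cost = private MC + MEC = 29.60 + 2.64x.
Set SMC = demand: 29.60 + 2.64x = 193.82 - 3.50x → x* = 26.7459.
The welfare-loss triangle has base |x_m − x*| and height MEC(x_m) (the vertical gap between SMC and demand is zero at x* and MEC at x_m).
DWL = ½ × 6.4757 × 39.7605 = 128.7385.

DWL = €128.74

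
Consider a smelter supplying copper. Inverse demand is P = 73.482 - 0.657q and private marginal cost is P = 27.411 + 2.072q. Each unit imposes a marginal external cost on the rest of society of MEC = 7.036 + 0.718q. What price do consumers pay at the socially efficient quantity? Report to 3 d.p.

P = 66.042

Social marginal cost = private MC + MEC = 34.447 + 2.790q.
Set SMC = demand: 34.447 + 2.790q = 73.482 - 0.657q → q* = 11.3243.
Consumer price on the demand curve at q*: 73.482 − 0.657×11.3243 = 66.0419.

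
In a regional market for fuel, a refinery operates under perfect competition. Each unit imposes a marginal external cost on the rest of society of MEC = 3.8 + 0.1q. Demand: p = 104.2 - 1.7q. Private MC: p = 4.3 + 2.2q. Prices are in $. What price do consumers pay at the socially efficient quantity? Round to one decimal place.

P = $63.4

Social marginal cost = private MC + MEC = 8.1 + 2.3q.
Set SMC = demand: 8.1 + 2.3q = 104.2 - 1.7q → q* = 24.0250.
Consumer price on the demand curve at q*: 104.2 − 1.7×24.0250 = 63.3575.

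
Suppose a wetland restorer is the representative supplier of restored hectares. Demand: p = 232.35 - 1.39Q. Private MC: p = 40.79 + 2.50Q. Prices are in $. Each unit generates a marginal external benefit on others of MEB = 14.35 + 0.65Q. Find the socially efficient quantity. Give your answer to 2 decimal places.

Q* = 63.55

Social marginal cost = private MC − MEB = 26.44 + 1.85Q.
Set SMC = demand: 26.44 + 1.85Q = 232.35 - 1.39Q → Q* = 63.5525.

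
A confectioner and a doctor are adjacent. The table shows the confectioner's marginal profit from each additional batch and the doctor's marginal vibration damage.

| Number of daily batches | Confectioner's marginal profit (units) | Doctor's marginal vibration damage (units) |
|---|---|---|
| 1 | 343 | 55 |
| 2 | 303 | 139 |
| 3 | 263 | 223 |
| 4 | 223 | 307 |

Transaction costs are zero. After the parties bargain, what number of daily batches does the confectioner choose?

Bargaining reaches the level where marginal profit last exceeds marginal vibration damage.
That holds through level 3 (263 ≥ 223) but not at 4 (223 < 307).

3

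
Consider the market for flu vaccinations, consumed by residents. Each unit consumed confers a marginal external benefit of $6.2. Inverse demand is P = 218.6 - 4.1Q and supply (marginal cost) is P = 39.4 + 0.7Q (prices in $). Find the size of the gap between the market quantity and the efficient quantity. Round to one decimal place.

1.3 units

Market equilibrium (private): 39.4 + 0.7Q = 218.6 - 4.1Q → Q_m = 37.3333.
Social marginal benefit = demand + MEB = 224.8 - 4.1Q.
Set SMB = MC: 224.8 - 4.1Q = 39.4 + 0.7Q → Q* = 38.6250.
Gap = |37.3333 − 38.6250| = 1.2917.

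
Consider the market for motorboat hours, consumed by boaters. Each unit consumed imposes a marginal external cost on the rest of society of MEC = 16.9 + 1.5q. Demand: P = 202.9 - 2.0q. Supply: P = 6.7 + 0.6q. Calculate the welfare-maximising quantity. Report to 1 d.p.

Social marginal benefit = demand − MEC = 186.0 - 3.5q.
Set SMB = MC: 186.0 - 3.5q = 6.7 + 0.6q → q* = 43.7317.

q* = 43.7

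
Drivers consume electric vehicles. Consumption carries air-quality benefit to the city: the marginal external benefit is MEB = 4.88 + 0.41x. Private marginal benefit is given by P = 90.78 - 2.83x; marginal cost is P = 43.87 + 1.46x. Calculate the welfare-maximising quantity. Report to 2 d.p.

Social marginal benefit = demand + MEB = 95.66 - 2.42x.
Set SMB = MC: 95.66 - 2.42x = 43.87 + 1.46x → x* = 13.3479.

x* = 13.35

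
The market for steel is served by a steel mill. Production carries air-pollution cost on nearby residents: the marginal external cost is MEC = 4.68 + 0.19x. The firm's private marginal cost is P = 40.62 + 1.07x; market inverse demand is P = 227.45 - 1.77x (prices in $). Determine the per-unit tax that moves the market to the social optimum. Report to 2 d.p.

Social marginal cost = private MC + MEC = 45.30 + 1.26x.
Set SMC = demand: 45.30 + 1.26x = 227.45 - 1.77x → x* = 60.1155.
The Pigouvian tax equals MEC at x*: 4.68 + 0.19×60.1155 = 16.1019.

tax = $16.10 per unit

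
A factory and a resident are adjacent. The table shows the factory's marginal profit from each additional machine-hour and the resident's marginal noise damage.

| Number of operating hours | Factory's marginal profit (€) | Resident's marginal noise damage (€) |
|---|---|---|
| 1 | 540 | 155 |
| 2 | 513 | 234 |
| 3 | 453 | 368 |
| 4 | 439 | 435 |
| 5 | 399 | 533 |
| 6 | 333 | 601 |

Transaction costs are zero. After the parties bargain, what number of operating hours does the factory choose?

4

Bargaining reaches the level where marginal profit last exceeds marginal noise damage.
That holds through level 4 (439 ≥ 435) but not at 5 (399 < 533).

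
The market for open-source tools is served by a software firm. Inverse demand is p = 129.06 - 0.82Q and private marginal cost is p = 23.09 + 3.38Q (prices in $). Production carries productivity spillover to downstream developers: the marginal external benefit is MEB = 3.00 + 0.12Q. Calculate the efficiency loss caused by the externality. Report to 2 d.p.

Market equilibrium (private): 23.09 + 3.38Q = 129.06 - 0.82Q → Q_m = 25.2310.
Social marginal cost = private MC − MEB = 20.09 + 3.26Q.
Set SMC = demand: 20.09 + 3.26Q = 129.06 - 0.82Q → Q* = 26.7083.
The welfare-loss triangle has base |Q_m − Q*| and height MEB(Q_m) (the vertical gap between SMC and demand is zero at Q* and MEB at Q_m).
DWL = ½ × 1.4773 × 6.0277 = 4.4524.

DWL = $4.45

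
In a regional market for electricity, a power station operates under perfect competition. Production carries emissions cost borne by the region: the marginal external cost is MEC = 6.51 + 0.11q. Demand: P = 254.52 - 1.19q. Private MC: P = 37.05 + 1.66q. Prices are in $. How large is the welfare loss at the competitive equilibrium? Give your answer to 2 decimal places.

Market equilibrium (private): 37.05 + 1.66q = 254.52 - 1.19q → q_m = 76.3053.
Social marginal cost = private MC + MEC = 43.56 + 1.77q.
Set SMC = demand: 43.56 + 1.77q = 254.52 - 1.19q → q* = 71.2703.
Between q* and q_m the wedge SMC − demand runs linearly from 0 to MEC(q_m), so the loss is a triangle.
DWL = ½ × 5.0350 × 14.9036 = 37.5198.

DWL = $37.52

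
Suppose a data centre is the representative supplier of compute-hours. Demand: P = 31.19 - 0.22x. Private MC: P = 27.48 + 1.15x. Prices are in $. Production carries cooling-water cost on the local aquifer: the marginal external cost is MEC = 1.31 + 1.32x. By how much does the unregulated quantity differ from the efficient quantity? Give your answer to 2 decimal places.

1.82 units

Market equilibrium (private): 27.48 + 1.15x = 31.19 - 0.22x → x_m = 2.7080.
Social marginal cost = private MC + MEC = 28.79 + 2.47x.
Set SMC = demand: 28.79 + 2.47x = 31.19 - 0.22x → x* = 0.8922.
Gap = |2.7080 − 0.8922| = 1.8158.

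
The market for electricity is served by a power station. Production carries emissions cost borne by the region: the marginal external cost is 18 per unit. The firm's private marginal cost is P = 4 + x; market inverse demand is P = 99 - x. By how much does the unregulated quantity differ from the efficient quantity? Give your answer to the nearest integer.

Market equilibrium (private): 4 + x = 99 - x → x_m = 47.5000.
Social marginal cost = private MC + MEC = 22 + x.
Set SMC = demand: 22 + x = 99 - x → x* = 38.5000.
Gap = |47.5000 − 38.5000| = 9.0000.

9 units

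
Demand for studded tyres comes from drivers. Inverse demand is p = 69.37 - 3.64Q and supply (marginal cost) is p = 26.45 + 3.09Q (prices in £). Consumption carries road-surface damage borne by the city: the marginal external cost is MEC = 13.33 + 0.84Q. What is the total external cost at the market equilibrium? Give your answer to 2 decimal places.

Market equilibrium (private): 26.45 + 3.09Q = 69.37 - 3.64Q → Q_m = 6.3774.
Total external cost = ∫₀^{Q_m} (13.33 + 0.84Q) dQ = 13.33×6.3774 + ½×0.84×6.3774² = 102.0927.

£102.09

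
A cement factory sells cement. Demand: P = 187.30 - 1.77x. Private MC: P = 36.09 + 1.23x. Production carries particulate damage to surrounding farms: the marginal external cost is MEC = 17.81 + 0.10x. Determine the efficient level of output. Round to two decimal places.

Social marginal cost = private MC + MEC = 53.90 + 1.33x.
Set SMC = demand: 53.90 + 1.33x = 187.30 - 1.77x → x* = 43.0323.

x* = 43.03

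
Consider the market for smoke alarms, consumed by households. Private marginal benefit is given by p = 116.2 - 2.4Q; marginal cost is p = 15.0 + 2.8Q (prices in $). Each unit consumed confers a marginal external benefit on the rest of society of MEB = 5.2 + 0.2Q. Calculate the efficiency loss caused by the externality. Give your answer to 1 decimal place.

Market equilibrium (private): 15.0 + 2.8Q = 116.2 - 2.4Q → Q_m = 19.4615.
Social marginal benefit = demand + MEB = 121.4 - 2.2Q.
Set SMB = MC: 121.4 - 2.2Q = 15.0 + 2.8Q → Q* = 21.2800.
The welfare-loss triangle has base |Q_m − Q*| and height MEB(Q_m) (the vertical gap between SMB and MC is zero at Q* and MEB at Q_m).
DWL = ½ × 1.8185 × 9.0923 = 8.2672.

DWL = $8.3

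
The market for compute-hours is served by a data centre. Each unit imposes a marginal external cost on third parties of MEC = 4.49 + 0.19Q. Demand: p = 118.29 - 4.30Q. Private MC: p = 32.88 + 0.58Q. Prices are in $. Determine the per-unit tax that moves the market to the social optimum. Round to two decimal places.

Social marginal cost = private MC + MEC = 37.37 + 0.77Q.
Set SMC = demand: 37.37 + 0.77Q = 118.29 - 4.30Q → Q* = 15.9606.
The Pigouvian tax equals MEC at Q*: 4.49 + 0.19×15.9606 = 7.5225.

tax = $7.52 per unit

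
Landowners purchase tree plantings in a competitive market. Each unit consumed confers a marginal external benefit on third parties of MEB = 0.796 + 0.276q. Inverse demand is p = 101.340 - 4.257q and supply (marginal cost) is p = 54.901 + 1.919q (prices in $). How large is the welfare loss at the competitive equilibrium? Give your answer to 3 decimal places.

DWL = $0.699

Market equilibrium (private): 54.901 + 1.919q = 101.340 - 4.257q → q_m = 7.5193.
Social marginal benefit = demand + MEB = 102.136 - 3.981q.
Set SMB = MC: 102.136 - 3.981q = 54.901 + 1.919q → q* = 8.0059.
Height of the DWL triangle at q_m is SMB(q_m) − MC(q_m) = MEB(q_m) = 2.8713.
DWL = ½ × 0.4866 × 2.8713 = 0.6986.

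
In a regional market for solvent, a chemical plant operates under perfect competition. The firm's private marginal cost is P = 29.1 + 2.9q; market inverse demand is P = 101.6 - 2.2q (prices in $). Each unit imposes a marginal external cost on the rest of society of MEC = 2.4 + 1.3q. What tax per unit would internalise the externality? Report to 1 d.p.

tax = $16.6 per unit

Social marginal cost = private MC + MEC = 31.5 + 4.2q.
Set SMC = demand: 31.5 + 4.2q = 101.6 - 2.2q → q* = 10.9531.
The Pigouvian tax equals MEC at q*: 2.4 + 1.3×10.9531 = 16.6390.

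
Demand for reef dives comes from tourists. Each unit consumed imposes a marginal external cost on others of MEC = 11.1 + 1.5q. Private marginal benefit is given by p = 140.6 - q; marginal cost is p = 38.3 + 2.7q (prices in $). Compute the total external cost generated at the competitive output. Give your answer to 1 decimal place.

Market equilibrium (private): 38.3 + 2.7q = 140.6 - q → q_m = 27.6486.
Total external cost = ∫₀^{q_m} (11.1 + 1.5q) dq = 11.1×27.6486 + ½×1.5×27.6486² = 880.2333.

$880.2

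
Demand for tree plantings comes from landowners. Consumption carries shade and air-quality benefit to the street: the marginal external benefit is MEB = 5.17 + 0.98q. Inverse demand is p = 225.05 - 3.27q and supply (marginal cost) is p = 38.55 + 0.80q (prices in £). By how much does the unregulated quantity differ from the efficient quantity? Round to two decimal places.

16.21 units

Market equilibrium (private): 38.55 + 0.80q = 225.05 - 3.27q → q_m = 45.8231.
Social marginal benefit = demand + MEB = 230.22 - 2.29q.
Set SMB = MC: 230.22 - 2.29q = 38.55 + 0.80q → q* = 62.0291.
Gap = |45.8231 − 62.0291| = 16.2060.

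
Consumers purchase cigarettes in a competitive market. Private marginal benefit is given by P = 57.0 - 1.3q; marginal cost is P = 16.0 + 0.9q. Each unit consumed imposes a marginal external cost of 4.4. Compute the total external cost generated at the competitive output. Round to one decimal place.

82.0

Market equilibrium (private): 16.0 + 0.9q = 57.0 - 1.3q → q_m = 18.6364.
Total external cost = MEC × q_m = 4.4 × 18.6364 = 82.0002.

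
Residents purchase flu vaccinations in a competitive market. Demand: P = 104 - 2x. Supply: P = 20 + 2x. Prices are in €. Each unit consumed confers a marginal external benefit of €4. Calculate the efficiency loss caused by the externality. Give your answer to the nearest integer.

DWL = €2

Market equilibrium (private): 20 + 2x = 104 - 2x → x_m = 21.0000.
Social marginal benefit = demand + MEB = 108 - 2x.
Set SMB = MC: 108 - 2x = 20 + 2x → x* = 22.0000.
Height of the DWL triangle at x_m is SMB(x_m) − MC(x_m) = MEB(x_m) = 4.0000.
DWL = ½ × 1.0000 × 4.0000 = 2.0000.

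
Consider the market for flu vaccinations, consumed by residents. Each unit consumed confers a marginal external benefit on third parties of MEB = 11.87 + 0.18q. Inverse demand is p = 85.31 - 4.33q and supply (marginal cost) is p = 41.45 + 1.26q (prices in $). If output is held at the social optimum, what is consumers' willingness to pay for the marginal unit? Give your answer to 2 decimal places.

P = $40.71

Social marginal benefit = demand + MEB = 97.18 - 4.15q.
Set SMB = MC: 97.18 - 4.15q = 41.45 + 1.26q → q* = 10.3013.
Consumer price on the demand curve at q*: 85.31 − 4.33×10.3013 = 40.7054.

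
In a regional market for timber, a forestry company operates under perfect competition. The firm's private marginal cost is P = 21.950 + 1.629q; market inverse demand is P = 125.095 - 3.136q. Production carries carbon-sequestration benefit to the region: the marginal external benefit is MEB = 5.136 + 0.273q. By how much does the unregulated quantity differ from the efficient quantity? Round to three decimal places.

Market equilibrium (private): 21.950 + 1.629q = 125.095 - 3.136q → q_m = 21.6464.
Social marginal cost = private MC − MEB = 16.814 + 1.356q.
Set SMC = demand: 16.814 + 1.356q = 125.095 - 3.136q → q* = 24.1053.
Gap = |21.6464 − 24.1053| = 2.4589.

2.459 units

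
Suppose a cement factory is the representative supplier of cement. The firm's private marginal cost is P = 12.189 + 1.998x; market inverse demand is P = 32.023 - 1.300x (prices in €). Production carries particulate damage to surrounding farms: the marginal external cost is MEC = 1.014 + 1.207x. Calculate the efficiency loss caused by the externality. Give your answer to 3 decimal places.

DWL = €7.596

Market equilibrium (private): 12.189 + 1.998x = 32.023 - 1.300x → x_m = 6.0139.
Social marginal cost = private MC + MEC = 13.203 + 3.205x.
Set SMC = demand: 13.203 + 3.205x = 32.023 - 1.300x → x* = 4.1776.
The welfare-loss triangle has base |x_m − x*| and height MEC(x_m) (the vertical gap between SMC and demand is zero at x* and MEC at x_m).
DWL = ½ × 1.8363 × 8.2728 = 7.5957.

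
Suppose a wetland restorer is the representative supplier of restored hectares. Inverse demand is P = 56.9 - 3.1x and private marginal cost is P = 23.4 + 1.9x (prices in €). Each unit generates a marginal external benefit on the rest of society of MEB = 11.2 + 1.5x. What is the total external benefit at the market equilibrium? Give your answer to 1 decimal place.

Market equilibrium (private): 23.4 + 1.9x = 56.9 - 3.1x → x_m = 6.7000.
Total external benefit = ∫₀^{x_m} (11.2 + 1.5x) dx = 11.2×6.7000 + ½×1.5×6.7000² = 108.7075.

€108.7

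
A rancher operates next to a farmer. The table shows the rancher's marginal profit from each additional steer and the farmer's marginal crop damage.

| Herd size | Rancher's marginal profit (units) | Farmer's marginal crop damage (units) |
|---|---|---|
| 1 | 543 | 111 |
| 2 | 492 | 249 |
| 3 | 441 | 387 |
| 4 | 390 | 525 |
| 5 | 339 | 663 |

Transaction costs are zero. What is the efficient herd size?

Bargaining reaches the level where marginal profit last exceeds marginal crop damage.
That holds through level 3 (441 ≥ 387) but not at 4 (390 < 525).

3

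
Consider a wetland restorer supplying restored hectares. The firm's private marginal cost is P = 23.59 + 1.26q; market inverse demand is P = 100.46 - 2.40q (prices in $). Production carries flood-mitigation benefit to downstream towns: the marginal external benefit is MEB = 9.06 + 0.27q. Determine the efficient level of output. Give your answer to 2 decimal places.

Social marginal cost = private MC − MEB = 14.53 + 0.99q.
Set SMC = demand: 14.53 + 0.99q = 100.46 - 2.40q → q* = 25.3481.

q* = 25.35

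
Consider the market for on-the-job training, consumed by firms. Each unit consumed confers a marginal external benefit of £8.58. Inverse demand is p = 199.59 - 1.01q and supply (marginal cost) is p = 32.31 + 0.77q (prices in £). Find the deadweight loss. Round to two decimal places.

Market equilibrium (private): 32.31 + 0.77q = 199.59 - 1.01q → q_m = 93.9775.
Social marginal benefit = demand + MEB = 208.17 - 1.01q.
Set SMB = MC: 208.17 - 1.01q = 32.31 + 0.77q → q* = 98.7978.
The loss is the area between SMB and MC from q* to q_m; with linear curves that's a triangle of height MEB(q_m).
DWL = ½ × 4.8203 × 8.5800 = 20.6791.

DWL = £20.68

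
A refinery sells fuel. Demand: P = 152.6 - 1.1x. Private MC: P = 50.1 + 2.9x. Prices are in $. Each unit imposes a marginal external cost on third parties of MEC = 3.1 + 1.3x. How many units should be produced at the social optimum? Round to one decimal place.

Social marginal cost = private MC + MEC = 53.2 + 4.2x.
Set SMC = demand: 53.2 + 4.2x = 152.6 - 1.1x → x* = 18.7547.

x* = 18.8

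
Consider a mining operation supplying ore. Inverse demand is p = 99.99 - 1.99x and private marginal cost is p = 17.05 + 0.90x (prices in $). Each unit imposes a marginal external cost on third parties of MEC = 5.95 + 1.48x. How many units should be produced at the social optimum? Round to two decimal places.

x* = 17.62

Social marginal cost = private MC + MEC = 23.00 + 2.38x.
Set SMC = demand: 23.00 + 2.38x = 99.99 - 1.99x → x* = 17.6178.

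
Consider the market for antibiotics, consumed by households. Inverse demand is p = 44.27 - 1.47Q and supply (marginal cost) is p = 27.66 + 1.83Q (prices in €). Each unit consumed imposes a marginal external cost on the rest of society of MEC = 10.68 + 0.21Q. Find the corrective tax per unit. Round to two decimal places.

tax = €11.03 per unit

Social marginal benefit = demand − MEC = 33.59 - 1.68Q.
Set SMB = MC: 33.59 - 1.68Q = 27.66 + 1.83Q → Q* = 1.6895.
The Pigouvian tax equals MEC at Q*: 10.68 + 0.21×1.6895 = 11.0348.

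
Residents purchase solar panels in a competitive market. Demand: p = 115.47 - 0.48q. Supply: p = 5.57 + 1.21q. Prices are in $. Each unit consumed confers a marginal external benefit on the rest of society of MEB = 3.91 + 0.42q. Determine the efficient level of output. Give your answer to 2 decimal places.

Social marginal benefit = demand + MEB = 119.38 - 0.06q.
Set SMB = MC: 119.38 - 0.06q = 5.57 + 1.21q → q* = 89.6142.

q* = 89.61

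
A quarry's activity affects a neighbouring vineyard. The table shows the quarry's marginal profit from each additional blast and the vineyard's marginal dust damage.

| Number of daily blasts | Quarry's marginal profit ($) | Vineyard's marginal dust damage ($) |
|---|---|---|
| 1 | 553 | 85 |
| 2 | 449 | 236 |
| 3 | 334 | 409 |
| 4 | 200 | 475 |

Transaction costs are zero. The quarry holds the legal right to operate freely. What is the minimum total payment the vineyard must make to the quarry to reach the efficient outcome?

Left alone the quarry would choose level 4 (marginal profit stays positive).
Efficient level: k* = 2 (marginal profit ≥ marginal dust damage through 2).
The vineyard must at least cover the quarry's forgone profit from cutting 4→2: 334 + 200 = 534.

$534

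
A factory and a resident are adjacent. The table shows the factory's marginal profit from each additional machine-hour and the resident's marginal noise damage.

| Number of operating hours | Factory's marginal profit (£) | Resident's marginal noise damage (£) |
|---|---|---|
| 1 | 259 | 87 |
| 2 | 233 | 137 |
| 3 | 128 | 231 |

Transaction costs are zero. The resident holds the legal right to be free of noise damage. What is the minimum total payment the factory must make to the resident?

Efficient level: marginal profit ≥ marginal noise damage through level 2, so k* = 2.
With the resident holding the right, the factory must at least compensate total damage at k*: 87 + 137 = 224.

£224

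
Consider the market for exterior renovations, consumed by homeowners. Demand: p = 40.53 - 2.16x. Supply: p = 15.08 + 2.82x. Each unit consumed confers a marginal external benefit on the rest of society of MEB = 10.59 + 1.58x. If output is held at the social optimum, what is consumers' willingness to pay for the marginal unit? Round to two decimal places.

P = 17.63

Social marginal benefit = demand + MEB = 51.12 - 0.58x.
Set SMB = MC: 51.12 - 0.58x = 15.08 + 2.82x → x* = 10.6000.
Consumer price on the demand curve at x*: 40.53 − 2.16×10.6000 = 17.6340.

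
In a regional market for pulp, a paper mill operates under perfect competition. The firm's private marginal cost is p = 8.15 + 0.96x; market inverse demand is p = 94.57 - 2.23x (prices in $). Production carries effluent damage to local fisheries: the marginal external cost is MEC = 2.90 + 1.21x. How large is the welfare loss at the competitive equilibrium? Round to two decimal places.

DWL = $144.67

Market equilibrium (private): 8.15 + 0.96x = 94.57 - 2.23x → x_m = 27.0909.
Social marginal cost = private MC + MEC = 11.05 + 2.17x.
Set SMC = demand: 11.05 + 2.17x = 94.57 - 2.23x → x* = 18.9818.
Between x* and x_m the wedge SMC − demand runs linearly from 0 to MEC(x_m), so the loss is a triangle.
DWL = ½ × 8.1091 × 35.6800 = 144.6663.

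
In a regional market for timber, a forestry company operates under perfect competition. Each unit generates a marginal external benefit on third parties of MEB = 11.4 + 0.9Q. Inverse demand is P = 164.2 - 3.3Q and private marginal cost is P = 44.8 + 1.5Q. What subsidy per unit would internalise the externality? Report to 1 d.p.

Social marginal cost = private MC − MEB = 33.4 + 0.6Q.
Set SMC = demand: 33.4 + 0.6Q = 164.2 - 3.3Q → Q* = 33.5385.
The Pigouvian subsidy equals MEB at Q*: 11.4 + 0.9×33.5385 = 41.5847.

subsidy = 41.6 per unit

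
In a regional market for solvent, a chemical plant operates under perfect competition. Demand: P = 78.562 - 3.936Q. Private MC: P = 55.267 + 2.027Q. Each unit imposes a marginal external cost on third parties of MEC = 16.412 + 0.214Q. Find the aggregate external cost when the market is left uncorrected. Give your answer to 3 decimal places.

Market equilibrium (private): 55.267 + 2.027Q = 78.562 - 3.936Q → Q_m = 3.9066.
Total external cost = ∫₀^{Q_m} (16.412 + 0.214Q) dQ = 16.412×3.9066 + ½×0.214×3.9066² = 65.7481.

65.748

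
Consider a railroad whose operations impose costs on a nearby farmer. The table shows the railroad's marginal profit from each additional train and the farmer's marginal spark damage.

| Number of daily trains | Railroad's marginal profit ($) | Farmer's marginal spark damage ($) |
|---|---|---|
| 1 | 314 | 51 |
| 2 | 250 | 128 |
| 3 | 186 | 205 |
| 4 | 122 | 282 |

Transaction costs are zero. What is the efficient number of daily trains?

2

Bargaining reaches the level where marginal profit last exceeds marginal spark damage.
That holds through level 2 (250 ≥ 128) but not at 3 (186 < 205).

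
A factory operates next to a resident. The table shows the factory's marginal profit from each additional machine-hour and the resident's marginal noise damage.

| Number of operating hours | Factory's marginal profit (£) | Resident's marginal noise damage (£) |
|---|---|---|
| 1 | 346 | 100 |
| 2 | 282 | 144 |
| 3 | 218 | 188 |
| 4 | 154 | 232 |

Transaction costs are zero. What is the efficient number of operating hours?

3

Bargaining reaches the level where marginal profit last exceeds marginal noise damage.
That holds through level 3 (218 ≥ 188) but not at 4 (154 < 232).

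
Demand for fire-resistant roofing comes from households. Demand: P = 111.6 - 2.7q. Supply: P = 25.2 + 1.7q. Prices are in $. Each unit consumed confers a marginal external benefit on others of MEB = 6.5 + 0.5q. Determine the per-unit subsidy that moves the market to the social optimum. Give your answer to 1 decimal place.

Social marginal benefit = demand + MEB = 118.1 - 2.2q.
Set SMB = MC: 118.1 - 2.2q = 25.2 + 1.7q → q* = 23.8205.
The Pigouvian subsidy equals MEB at q*: 6.5 + 0.5×23.8205 = 18.4103.

subsidy = $18.4 per unit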